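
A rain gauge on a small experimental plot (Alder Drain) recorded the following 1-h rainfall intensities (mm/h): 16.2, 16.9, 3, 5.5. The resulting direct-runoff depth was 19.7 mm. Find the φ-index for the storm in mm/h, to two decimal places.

φ ≈ 6.70 mm/h

Only the 2 blocks with intensity above φ contribute runoff: 16.2, 16.9 mm/h.
Σ(I−φ)·Δt = d  ⇒  (16.2+16.9 − 2φ)·1 = 19.7
φ = (33.10 − 19.7/1) / 2 = 6.70 mm/h.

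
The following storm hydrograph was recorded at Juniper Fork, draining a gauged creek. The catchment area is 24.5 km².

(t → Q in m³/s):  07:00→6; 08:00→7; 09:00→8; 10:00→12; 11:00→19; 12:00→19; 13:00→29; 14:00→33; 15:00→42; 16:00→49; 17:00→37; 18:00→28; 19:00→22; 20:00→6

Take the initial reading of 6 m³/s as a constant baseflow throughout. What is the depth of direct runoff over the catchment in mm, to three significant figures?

Direct runoff: 0.0, 1.0, 2.0, 6.0, 13.0, 13.0, 23.0, 27.0, 36.0, 43.0, 31.0, 22.0, 16.0, 0.0 m³/s; ΣQ_DR = 233.0 m³/s.
V = ΣQ_DR · Δt = 233.0 × 3600 s = 8.388 × 10^5 m³.
Over A = 24.5 km², depth = V / A = 34.2 mm.

d ≈ 34.2 mm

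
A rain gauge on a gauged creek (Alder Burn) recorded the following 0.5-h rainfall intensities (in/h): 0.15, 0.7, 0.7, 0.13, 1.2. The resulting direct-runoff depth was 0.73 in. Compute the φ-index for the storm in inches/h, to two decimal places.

φ ≈ 0.38 in/h

Only the 3 blocks with intensity above φ contribute runoff: 0.7, 0.7, 1.2 in/h.
Σ(I−φ)·Δt = d  ⇒  (0.7+0.7+1.2 − 3φ)·0.5 = 0.73
φ = (2.600 − 0.73/0.5) / 3 = 0.38 in/h.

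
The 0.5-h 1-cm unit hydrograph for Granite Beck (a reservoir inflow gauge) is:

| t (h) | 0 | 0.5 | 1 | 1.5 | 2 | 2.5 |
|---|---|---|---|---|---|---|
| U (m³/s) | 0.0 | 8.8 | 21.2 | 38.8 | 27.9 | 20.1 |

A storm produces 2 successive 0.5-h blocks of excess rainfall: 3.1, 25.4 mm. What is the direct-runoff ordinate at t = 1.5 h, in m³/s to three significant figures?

By discrete convolution, Q_j = Σ (P_i / 10 mm) · U_{j−i}.
At t = 1.5 h (j=3): Q = (3.1/10)·38.8 + (25.4/10)·21.2 = 65.9 m³/s.

Q ≈ 65.9 m³/s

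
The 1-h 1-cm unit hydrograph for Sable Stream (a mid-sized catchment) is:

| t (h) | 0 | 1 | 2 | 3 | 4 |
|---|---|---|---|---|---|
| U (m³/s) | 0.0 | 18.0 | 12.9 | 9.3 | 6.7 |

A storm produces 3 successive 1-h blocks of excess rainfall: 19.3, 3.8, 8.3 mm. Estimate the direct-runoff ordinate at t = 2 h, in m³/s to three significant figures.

Q ≈ 31.7 m³/s

By discrete convolution, Q_j = Σ (P_i / 10 mm) · U_{j−i}.
At t = 2 h (j=2): Q = (19.3/10)·12.9 + (3.8/10)·18.0 + (8.3/10)·0.0 = 31.7 m³/s.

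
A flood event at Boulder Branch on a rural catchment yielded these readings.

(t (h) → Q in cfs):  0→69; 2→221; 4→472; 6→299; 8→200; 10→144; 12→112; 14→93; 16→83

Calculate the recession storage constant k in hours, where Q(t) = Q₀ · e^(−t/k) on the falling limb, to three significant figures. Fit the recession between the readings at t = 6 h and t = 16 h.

On the falling limb, Q drops from 299 to 83 cfs between t = 6 h and t = 16 h (Δt = 10 h).
k = −Δt / ln(Q₂/Q₁) = −10 / ln(83/299) = 7.80 h.

k ≈ 7.80 h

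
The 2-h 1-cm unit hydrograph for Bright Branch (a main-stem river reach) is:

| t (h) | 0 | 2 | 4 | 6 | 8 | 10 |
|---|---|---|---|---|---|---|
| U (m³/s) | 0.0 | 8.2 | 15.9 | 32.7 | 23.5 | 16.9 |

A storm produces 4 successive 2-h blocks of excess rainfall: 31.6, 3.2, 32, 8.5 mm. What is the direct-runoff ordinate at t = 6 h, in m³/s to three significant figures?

By discrete convolution, Q_j = Σ (P_i / 10 mm) · U_{j−i}.
At t = 6 h (j=3): Q = (31.6/10)·32.7 + (3.2/10)·15.9 + (32/10)·8.2 + (8.5/10)·0.0 = 135 m³/s.

Q ≈ 135 m³/s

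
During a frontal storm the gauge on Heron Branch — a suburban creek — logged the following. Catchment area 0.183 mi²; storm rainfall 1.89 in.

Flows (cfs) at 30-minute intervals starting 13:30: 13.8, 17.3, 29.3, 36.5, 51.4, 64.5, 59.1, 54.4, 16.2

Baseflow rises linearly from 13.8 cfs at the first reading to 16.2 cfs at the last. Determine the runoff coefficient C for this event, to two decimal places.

ΣQ_DR = 207.5 cfs; V = ΣQ_DR·Δt = 3.735 × 10^5 ft³.
Runoff depth d = V / A = 0.8785 in.
C = d / P = 0.8785 / 1.89 = 0.46.

C ≈ 0.46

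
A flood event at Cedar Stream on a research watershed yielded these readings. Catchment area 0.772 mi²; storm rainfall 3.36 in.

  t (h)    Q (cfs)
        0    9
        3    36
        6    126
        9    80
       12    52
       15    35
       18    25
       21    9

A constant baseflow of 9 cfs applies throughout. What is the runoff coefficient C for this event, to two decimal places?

C ≈ 0.54

ΣQ_DR = 300.0 cfs; V = ΣQ_DR·Δt = 3.240 × 10^6 ft³.
Runoff depth d = V / A = 1.807 in.
C = d / P = 1.807 / 3.36 = 0.54.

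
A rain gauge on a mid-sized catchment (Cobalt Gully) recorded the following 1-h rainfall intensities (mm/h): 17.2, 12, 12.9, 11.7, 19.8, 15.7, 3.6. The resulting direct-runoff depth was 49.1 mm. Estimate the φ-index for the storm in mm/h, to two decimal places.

φ ≈ 6.70 mm/h

Only the 6 blocks with intensity above φ contribute runoff: 17.2, 12, 12.9, 11.7, 19.8, 15.7 mm/h.
Σ(I−φ)·Δt = d  ⇒  (17.2+12+12.9+11.7+19.8+15.7 − 6φ)·1 = 49.1
φ = (89.30 − 49.1/1) / 6 = 6.70 mm/h.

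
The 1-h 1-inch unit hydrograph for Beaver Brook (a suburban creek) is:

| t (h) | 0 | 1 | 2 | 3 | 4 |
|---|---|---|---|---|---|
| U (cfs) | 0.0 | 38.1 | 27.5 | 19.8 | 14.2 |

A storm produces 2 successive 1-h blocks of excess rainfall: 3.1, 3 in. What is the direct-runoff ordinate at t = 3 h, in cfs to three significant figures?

By discrete convolution, Q_j = Σ (P_i / 1 in) · U_{j−i}.
At t = 3 h (j=3): Q = (3.1/1)·19.8 + (3/1)·27.5 = 144 cfs.

Q ≈ 144 cfs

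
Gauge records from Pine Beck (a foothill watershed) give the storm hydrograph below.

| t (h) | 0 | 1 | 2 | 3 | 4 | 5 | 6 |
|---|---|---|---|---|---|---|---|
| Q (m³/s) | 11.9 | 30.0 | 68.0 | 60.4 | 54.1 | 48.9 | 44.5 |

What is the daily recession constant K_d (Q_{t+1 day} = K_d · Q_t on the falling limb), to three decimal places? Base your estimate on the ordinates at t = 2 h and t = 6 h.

Between t = 2 h and t = 6 h the flow falls from 68.0 to 44.5 m³/s over 4×1 h = 4 h.
Per-interval ratio K = (44.5/68.0)^(1/4) = 0.8994; K_d = K^(24/1) = 0.079.

K_d ≈ 0.079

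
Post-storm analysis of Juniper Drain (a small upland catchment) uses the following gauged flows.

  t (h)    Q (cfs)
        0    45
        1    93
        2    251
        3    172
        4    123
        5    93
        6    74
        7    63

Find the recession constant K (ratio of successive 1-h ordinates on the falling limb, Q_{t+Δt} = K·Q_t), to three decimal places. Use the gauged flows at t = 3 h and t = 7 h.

K ≈ 0.778

Using the recession-limb readings at t = 3 h and t = 7 h: Q falls from 172 to 63 cfs over 4 intervals.
K = (Q₂/Q₁)^(1/4) = (63/172)^(1/4) = 0.778.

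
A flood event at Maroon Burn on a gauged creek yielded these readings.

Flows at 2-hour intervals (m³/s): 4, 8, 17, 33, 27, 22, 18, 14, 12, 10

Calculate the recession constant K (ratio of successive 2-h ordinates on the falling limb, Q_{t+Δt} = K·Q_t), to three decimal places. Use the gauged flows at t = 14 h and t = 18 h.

K ≈ 0.845

Using the recession-limb readings at t = 14 h and t = 18 h: Q falls from 14 to 10 m³/s over 2 intervals.
K = (Q₂/Q₁)^(1/2) = (10/14)^(1/2) = 0.845.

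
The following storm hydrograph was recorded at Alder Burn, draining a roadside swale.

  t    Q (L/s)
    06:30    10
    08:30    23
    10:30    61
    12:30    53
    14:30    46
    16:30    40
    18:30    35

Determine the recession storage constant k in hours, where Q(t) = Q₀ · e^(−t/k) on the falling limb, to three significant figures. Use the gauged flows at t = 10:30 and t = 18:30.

On the falling limb, Q drops from 61 to 35 L/s between t = 10:30 and t = 18:30 (Δt = 8 h).
k = −Δt / ln(Q₂/Q₁) = −8 / ln(35/61) = 14.4 h.

k ≈ 14.4 h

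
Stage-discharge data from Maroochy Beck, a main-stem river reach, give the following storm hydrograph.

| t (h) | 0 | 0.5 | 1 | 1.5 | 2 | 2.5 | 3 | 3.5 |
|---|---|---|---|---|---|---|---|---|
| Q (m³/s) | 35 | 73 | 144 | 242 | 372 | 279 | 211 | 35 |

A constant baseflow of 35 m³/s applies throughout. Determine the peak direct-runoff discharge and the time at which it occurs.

Subtracting baseflow gives direct-runoff ordinates: 0.0, 38.0, 109.0, 207.0, 337.0, 244.0, 176.0, 0.0 m³/s.
The maximum is 337.0 m³/s, occurring at the reading for t = 2 h.

Q_p = 337.0 m³/s at t = 2 h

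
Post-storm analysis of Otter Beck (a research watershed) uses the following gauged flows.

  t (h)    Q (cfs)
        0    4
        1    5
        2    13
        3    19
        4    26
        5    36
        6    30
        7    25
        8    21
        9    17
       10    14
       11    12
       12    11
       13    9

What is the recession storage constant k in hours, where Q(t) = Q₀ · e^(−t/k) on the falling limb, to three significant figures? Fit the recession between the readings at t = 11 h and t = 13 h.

k ≈ 6.95 h

On the falling limb, Q drops from 12 to 9 cfs between t = 11 h and t = 13 h (Δt = 2 h).
k = −Δt / ln(Q₂/Q₁) = −2 / ln(9/12) = 6.95 h.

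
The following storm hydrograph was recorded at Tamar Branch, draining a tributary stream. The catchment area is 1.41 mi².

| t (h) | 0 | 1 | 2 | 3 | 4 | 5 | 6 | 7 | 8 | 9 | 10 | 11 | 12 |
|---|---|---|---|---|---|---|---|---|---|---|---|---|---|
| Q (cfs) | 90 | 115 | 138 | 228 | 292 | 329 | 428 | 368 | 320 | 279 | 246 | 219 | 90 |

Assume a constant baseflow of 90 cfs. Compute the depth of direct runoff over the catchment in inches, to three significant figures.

d ≈ 2.17 in

Direct runoff: 0.0, 25.0, 48.0, 138.0, 202.0, 239.0, 338.0, 278.0, 230.0, 189.0, 156.0, 129.0, 0.0 cfs; ΣQ_DR = 1972 cfs.
V = ΣQ_DR · Δt = 1972 × 3600 s = 7.099 × 10^6 ft³.
Over A = 1.41 mi², depth = V / A = 2.17 in.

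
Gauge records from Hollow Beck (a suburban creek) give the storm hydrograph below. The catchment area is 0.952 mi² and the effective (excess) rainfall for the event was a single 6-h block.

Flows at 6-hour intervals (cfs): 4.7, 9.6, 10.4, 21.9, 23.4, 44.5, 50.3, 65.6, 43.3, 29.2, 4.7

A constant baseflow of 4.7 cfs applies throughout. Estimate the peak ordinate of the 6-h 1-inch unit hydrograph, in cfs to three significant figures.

Direct runoff: 0.0, 4.9, 5.7, 17.2, 18.7, 39.8, 45.6, 60.9, 38.6, 24.5, 0.0 cfs; ΣQ_DR = 255.9 cfs, peak = 60.9 cfs.
Runoff depth d = ΣQ_DR·Δt / A = 255.9 × 21600 / (0.952 mi²) = 2.499 in.
The 1-inch UH is the DRH scaled by (1 in)/d, so U_p = 60.9 × 1/2.499 = 24.4 cfs.

U_p ≈ 24.4 cfs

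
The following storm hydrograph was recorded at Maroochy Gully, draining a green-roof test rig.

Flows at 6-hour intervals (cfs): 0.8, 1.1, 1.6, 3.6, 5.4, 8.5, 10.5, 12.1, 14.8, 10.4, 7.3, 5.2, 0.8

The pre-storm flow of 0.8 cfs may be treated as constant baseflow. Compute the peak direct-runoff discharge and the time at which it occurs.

Q_p = 14.0 cfs at t = 48 h

Subtracting baseflow gives direct-runoff ordinates: 0.0, 0.3, 0.8, 2.8, 4.6, 7.7, 9.7, 11.3, 14.0, 9.6, 6.5, 4.4, 0.0 cfs.
The maximum is 14.0 cfs, occurring at the reading for t = 48 h.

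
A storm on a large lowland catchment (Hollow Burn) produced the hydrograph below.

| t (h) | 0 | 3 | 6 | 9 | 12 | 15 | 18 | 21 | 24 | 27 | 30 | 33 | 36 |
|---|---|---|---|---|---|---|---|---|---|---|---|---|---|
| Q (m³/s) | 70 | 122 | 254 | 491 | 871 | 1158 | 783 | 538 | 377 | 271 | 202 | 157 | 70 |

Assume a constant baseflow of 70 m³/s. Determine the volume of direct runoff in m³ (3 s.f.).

Direct-runoff ordinates (Q − Q_b): 0.0, 52.0, 184.0, 421.0, 801.0, 1088.0, 713.0, 468.0, 307.0, 201.0, 132.0, 87.0, 0.0 m³/s.
ΣQ_DR = 4454 m³/s.
With Δt = 3 h = 10800 s, V = ΣQ_DR · Δt = 4454 × 10800 = 4.81 × 10^7 m³.

V ≈ 4.81 × 10^7 m³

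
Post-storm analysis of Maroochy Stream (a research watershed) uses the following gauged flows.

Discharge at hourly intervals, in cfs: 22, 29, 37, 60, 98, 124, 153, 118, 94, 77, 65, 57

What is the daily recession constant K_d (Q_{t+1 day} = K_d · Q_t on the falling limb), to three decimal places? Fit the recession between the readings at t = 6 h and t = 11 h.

Between t = 6 h and t = 11 h the flow falls from 153 to 57 cfs over 5×1 h = 5 h.
Per-interval ratio K = (57/153)^(1/5) = 0.8208; K_d = K^(24/1) = 0.009.

K_d ≈ 0.009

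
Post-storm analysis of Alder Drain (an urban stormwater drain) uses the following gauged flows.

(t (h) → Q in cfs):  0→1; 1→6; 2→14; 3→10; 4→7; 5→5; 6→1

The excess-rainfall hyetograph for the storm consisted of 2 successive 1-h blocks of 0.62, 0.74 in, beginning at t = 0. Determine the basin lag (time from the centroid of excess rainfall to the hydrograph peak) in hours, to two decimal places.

t_L ≈ 0.96 h

Centroid of excess rainfall: t_c = Σ P_i·t̄_i / ΣP_i = 1.0441 h (block centres at 0.5, 1.5 h).
Hydrograph peak occurs at t = 2 h, so basin lag t_L = 2 − 1.0441 = 0.96 h.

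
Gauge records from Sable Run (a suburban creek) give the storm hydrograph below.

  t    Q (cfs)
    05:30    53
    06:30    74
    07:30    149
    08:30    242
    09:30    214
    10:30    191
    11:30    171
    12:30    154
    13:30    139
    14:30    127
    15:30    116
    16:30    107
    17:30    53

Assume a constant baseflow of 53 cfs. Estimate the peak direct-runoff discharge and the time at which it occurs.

Subtracting baseflow gives direct-runoff ordinates: 0.0, 21.0, 96.0, 189.0, 161.0, 138.0, 118.0, 101.0, 86.0, 74.0, 63.0, 54.0, 0.0 cfs.
The maximum is 189.0 cfs, occurring at the reading for t = 08:30.

Q_p = 189.0 cfs at t = 08:30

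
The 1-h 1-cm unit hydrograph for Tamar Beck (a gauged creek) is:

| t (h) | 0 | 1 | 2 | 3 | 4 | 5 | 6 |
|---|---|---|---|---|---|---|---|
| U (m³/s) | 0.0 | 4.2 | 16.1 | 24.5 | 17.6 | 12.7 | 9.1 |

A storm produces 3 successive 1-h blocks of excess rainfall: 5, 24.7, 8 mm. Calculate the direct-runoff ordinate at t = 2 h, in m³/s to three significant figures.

Q ≈ 18.4 m³/s

By discrete convolution, Q_j = Σ (P_i / 10 mm) · U_{j−i}.
At t = 2 h (j=2): Q = (5/10)·16.1 + (24.7/10)·4.2 + (8/10)·0.0 = 18.4 m³/s.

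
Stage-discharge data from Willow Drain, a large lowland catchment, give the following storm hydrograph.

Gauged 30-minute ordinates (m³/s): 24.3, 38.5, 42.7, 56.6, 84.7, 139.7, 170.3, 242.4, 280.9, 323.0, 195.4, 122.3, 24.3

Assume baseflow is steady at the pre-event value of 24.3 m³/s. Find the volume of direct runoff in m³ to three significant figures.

Direct-runoff ordinates (Q − Q_b): 0.0, 14.2, 18.4, 32.3, 60.4, 115.4, 146.0, 218.1, 256.6, 298.7, 171.1, 98.0, 0.0 m³/s.
ΣQ_DR = 1429 m³/s.
With Δt = 0.5 h = 1800 s, V = ΣQ_DR · Δt = 1429 × 1800 = 2.57 × 10^6 m³.

V ≈ 2.57 × 10^6 m³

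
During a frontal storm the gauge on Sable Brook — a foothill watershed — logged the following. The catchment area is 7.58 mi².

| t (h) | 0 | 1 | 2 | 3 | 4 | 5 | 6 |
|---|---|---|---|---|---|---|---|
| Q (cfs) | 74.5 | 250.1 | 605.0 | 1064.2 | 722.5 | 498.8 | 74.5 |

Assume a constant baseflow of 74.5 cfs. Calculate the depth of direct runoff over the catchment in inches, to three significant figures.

Direct runoff: 0.0, 175.6, 530.5, 989.7, 648.0, 424.3, 0.0 cfs; ΣQ_DR = 2768 cfs.
V = ΣQ_DR · Δt = 2768 × 3600 s = 9.965 × 10^6 ft³.
Over A = 7.58 mi², depth = V / A = 0.566 in.

d ≈ 0.566 in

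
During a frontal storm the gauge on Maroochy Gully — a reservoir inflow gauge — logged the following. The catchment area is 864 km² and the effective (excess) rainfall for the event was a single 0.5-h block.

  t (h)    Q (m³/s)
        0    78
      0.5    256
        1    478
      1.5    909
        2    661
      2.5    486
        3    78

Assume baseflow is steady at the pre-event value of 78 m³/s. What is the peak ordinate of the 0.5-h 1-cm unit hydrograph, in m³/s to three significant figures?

U_p ≈ 1660 m³/s

Direct runoff: 0.0, 178.0, 400.0, 831.0, 583.0, 408.0, 0.0 m³/s; ΣQ_DR = 2400 m³/s, peak = 831.0 m³/s.
Runoff depth d = ΣQ_DR·Δt / A = 2400 × 1800 / (864 km²) = 5.000 mm.
The 1-cm UH is the DRH scaled by (10 mm)/d, so U_p = 831.0 × 10/5.000 = 1660 m³/s.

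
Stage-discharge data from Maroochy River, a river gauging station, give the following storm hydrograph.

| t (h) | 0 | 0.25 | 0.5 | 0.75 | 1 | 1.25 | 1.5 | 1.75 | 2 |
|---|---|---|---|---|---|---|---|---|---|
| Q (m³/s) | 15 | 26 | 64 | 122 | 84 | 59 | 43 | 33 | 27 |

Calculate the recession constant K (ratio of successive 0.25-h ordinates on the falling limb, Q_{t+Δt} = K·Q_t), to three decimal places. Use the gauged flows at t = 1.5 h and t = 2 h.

K ≈ 0.792

Using the recession-limb readings at t = 1.5 h and t = 2 h: Q falls from 43 to 27 m³/s over 2 intervals.
K = (Q₂/Q₁)^(1/2) = (27/43)^(1/2) = 0.792.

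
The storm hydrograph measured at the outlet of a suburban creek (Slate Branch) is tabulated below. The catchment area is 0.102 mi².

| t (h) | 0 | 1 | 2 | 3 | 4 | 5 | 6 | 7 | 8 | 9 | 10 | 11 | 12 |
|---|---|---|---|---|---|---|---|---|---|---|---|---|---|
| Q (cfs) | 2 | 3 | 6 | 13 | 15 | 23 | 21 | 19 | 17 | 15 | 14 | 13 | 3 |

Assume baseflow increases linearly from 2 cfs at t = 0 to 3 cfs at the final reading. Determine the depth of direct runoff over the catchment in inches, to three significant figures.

d ≈ 2.00 in

Direct runoff: 0.00, 0.92, 3.83, 10.75, 12.67, 20.58, 18.50, 16.42, 14.33, 12.25, 11.17, 10.08, 0.00 cfs; ΣQ_DR = 131.5 cfs.
V = ΣQ_DR · Δt = 131.5 × 3600 s = 4.734 × 10^5 ft³.
Over A = 0.102 mi², depth = V / A = 2.00 in.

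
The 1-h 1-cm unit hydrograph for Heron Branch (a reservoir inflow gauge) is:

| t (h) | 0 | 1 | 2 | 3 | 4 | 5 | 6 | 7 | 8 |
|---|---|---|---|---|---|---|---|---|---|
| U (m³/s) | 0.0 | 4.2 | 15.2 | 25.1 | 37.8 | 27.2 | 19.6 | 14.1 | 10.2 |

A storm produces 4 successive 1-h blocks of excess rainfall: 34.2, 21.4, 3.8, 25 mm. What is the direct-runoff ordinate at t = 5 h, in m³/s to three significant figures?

By discrete convolution, Q_j = Σ (P_i / 10 mm) · U_{j−i}.
At t = 5 h (j=5): Q = (34.2/10)·27.2 + (21.4/10)·37.8 + (3.8/10)·25.1 + (25/10)·15.2 = 221 m³/s.

Q ≈ 221 m³/s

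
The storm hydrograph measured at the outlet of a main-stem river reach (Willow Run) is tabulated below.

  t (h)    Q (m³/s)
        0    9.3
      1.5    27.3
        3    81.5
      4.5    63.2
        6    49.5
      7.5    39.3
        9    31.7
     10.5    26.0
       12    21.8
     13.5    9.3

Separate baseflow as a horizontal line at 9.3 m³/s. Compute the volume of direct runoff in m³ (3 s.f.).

Direct-runoff ordinates (Q − Q_b): 0.0, 18.0, 72.2, 53.9, 40.2, 30.0, 22.4, 16.7, 12.5, 0.0 m³/s.
ΣQ_DR = 265.9 m³/s.
With Δt = 1.5 h = 5400 s, V = ΣQ_DR · Δt = 265.9 × 5400 = 1.44 × 10^6 m³.

V ≈ 1.44 × 10^6 m³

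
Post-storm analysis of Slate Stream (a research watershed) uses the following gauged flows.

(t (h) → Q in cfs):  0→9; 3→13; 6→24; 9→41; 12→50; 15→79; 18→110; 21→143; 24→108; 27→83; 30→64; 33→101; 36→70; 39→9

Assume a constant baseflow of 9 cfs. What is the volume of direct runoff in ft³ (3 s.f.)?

V ≈ 8.40 × 10^6 ft³

Direct-runoff ordinates (Q − Q_b): 0.0, 4.0, 15.0, 32.0, 41.0, 70.0, 101.0, 134.0, 99.0, 74.0, 55.0, 92.0, 61.0, 0.0 cfs.
ΣQ_DR = 778.0 cfs.
With Δt = 3 h = 10800 s, V = ΣQ_DR · Δt = 778.0 × 10800 = 8.40 × 10^6 ft³.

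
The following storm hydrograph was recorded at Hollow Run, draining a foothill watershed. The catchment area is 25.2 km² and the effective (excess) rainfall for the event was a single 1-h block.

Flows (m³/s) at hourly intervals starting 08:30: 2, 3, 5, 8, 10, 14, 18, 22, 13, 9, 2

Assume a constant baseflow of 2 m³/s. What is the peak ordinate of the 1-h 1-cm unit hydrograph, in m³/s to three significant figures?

U_p ≈ 16.7 m³/s

Direct runoff: 0.0, 1.0, 3.0, 6.0, 8.0, 12.0, 16.0, 20.0, 11.0, 7.0, 0.0 m³/s; ΣQ_DR = 84.00 m³/s, peak = 20.0 m³/s.
Runoff depth d = ΣQ_DR·Δt / A = 84.00 × 3600 / (25.2 km²) = 12.00 mm.
The 1-cm UH is the DRH scaled by (10 mm)/d, so U_p = 20.0 × 10/12.00 = 16.7 m³/s.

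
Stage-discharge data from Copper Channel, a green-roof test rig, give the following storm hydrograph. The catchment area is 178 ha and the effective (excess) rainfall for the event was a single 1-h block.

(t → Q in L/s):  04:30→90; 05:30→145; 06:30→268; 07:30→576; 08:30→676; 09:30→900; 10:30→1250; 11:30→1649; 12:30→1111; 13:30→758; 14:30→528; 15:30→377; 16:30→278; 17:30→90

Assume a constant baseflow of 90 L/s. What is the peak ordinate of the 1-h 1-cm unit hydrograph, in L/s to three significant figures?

U_p ≈ 1040 L/s

Direct runoff: 0.0, 55.0, 178.0, 486.0, 586.0, 810.0, 1160.0, 1559.0, 1021.0, 668.0, 438.0, 287.0, 188.0, 0.0 L/s; ΣQ_DR = 7436 L/s, peak = 1559.0 L/s.
Runoff depth d = ΣQ_DR·Δt / A = 7436 × 3600 / (178 ha) = 15.04 mm.
The 1-cm UH is the DRH scaled by (10 mm)/d, so U_p = 1559.0 × 10/15.04 = 1040 L/s.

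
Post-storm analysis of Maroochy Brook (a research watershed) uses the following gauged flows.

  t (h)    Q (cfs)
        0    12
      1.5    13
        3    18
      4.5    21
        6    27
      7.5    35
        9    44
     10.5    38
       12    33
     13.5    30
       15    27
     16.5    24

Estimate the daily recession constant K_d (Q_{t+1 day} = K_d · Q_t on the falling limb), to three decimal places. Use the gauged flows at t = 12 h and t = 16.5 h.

K_d ≈ 0.183

Between t = 12 h and t = 16.5 h the flow falls from 33 to 24 cfs over 3×1.5 h = 4.5 h.
Per-interval ratio K = (24/33)^(1/3) = 0.8993; K_d = K^(24/1.5) = 0.183.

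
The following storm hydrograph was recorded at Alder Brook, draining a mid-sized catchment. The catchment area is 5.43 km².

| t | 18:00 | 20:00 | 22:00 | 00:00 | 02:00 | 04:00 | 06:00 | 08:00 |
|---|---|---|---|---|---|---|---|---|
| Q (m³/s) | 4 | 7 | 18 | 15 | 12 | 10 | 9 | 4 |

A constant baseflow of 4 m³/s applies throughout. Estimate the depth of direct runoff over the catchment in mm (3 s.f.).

d ≈ 62.3 mm

Direct runoff: 0.0, 3.0, 14.0, 11.0, 8.0, 6.0, 5.0, 0.0 m³/s; ΣQ_DR = 47.00 m³/s.
V = ΣQ_DR · Δt = 47.00 × 7200 s = 3.384 × 10^5 m³.
Over A = 5.43 km², depth = V / A = 62.3 mm.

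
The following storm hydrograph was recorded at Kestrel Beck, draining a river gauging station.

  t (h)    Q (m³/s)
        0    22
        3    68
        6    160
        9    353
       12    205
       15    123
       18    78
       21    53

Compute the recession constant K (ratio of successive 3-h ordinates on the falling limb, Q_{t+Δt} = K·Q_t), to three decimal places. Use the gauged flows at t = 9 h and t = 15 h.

K ≈ 0.590

Using the recession-limb readings at t = 9 h and t = 15 h: Q falls from 353 to 123 m³/s over 2 intervals.
K = (Q₂/Q₁)^(1/2) = (123/353)^(1/2) = 0.590.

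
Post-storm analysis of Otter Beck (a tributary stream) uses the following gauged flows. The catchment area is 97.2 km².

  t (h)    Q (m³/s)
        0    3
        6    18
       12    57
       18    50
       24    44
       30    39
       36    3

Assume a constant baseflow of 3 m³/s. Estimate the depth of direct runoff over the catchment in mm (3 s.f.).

d ≈ 42.9 mm

Direct runoff: 0.0, 15.0, 54.0, 47.0, 41.0, 36.0, 0.0 m³/s; ΣQ_DR = 193.0 m³/s.
V = ΣQ_DR · Δt = 193.0 × 21600 s = 4.169 × 10^6 m³.
Over A = 97.2 km², depth = V / A = 42.9 mm.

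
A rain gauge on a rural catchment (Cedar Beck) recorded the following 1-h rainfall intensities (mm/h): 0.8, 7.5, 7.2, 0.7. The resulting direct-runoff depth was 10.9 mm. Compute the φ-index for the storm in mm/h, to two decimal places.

Only the 2 blocks with intensity above φ contribute runoff: 7.5, 7.2 mm/h.
Σ(I−φ)·Δt = d  ⇒  (7.5+7.2 − 2φ)·1 = 10.9
φ = (14.70 − 10.9/1) / 2 = 1.90 mm/h.

φ ≈ 1.90 mm/h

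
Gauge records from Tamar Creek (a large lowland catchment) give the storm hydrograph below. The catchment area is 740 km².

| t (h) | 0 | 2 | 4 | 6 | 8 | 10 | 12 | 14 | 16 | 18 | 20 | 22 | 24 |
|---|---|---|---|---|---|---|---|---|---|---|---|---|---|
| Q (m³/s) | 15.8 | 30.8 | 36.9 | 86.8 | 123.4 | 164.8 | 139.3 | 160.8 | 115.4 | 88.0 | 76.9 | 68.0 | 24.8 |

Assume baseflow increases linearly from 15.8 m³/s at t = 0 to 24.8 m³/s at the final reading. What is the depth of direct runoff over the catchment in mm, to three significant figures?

Direct runoff: 0.00, 14.25, 19.60, 68.75, 104.60, 145.25, 119.00, 139.75, 93.60, 65.45, 53.60, 43.95, 0.00 m³/s; ΣQ_DR = 867.8 m³/s.
V = ΣQ_DR · Δt = 867.8 × 7200 s = 6.248 × 10^6 m³.
Over A = 740 km², depth = V / A = 8.44 mm.

d ≈ 8.44 mm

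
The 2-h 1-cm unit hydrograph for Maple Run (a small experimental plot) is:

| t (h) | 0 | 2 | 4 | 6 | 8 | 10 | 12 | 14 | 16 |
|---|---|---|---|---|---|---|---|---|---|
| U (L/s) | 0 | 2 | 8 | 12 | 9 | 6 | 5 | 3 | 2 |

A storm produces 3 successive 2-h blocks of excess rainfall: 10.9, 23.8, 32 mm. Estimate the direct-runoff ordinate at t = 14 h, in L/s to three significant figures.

Q ≈ 34.4 L/s

By discrete convolution, Q_j = Σ (P_i / 10 mm) · U_{j−i}.
At t = 14 h (j=7): Q = (10.9/10)·3 + (23.8/10)·5 + (32/10)·6 = 34.4 L/s.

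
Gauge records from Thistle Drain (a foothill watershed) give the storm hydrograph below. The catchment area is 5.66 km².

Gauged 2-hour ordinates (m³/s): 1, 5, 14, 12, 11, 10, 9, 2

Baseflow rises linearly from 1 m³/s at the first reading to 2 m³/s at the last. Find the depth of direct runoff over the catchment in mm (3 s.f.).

d ≈ 66.1 mm

Direct runoff: 0.00, 3.86, 12.71, 10.57, 9.43, 8.29, 7.14, 0.00 m³/s; ΣQ_DR = 52.00 m³/s.
V = ΣQ_DR · Δt = 52.00 × 7200 s = 3.744 × 10^5 m³.
Over A = 5.66 km², depth = V / A = 66.1 mm.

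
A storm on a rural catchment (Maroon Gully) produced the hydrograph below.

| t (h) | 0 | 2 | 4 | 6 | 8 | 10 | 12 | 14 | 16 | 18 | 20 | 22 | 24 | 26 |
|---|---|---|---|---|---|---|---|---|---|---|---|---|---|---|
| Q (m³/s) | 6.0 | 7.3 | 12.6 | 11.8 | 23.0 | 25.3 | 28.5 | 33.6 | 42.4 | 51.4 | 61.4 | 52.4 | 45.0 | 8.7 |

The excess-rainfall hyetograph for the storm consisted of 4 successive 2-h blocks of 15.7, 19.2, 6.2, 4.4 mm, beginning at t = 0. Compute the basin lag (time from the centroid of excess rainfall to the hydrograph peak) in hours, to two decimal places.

t_L ≈ 17.03 h

Centroid of excess rainfall: t_c = Σ P_i·t̄_i / ΣP_i = 2.9692 h (block centres at 1, 3, 5, 7 h).
Hydrograph peak occurs at t = 20 h, so basin lag t_L = 20 − 2.9692 = 17.03 h.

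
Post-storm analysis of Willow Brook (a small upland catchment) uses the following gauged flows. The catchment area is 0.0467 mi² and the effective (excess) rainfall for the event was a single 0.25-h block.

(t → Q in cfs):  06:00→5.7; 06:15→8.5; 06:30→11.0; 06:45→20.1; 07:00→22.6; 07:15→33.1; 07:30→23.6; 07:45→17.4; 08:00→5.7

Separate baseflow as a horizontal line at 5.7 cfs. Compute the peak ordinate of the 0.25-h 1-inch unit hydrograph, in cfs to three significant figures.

U_p ≈ 34.3 cfs

Direct runoff: 0.0, 2.8, 5.3, 14.4, 16.9, 27.4, 17.9, 11.7, 0.0 cfs; ΣQ_DR = 96.40 cfs, peak = 27.4 cfs.
Runoff depth d = ΣQ_DR·Δt / A = 96.40 × 900 / (0.0467 mi²) = 0.7997 in.
The 1-inch UH is the DRH scaled by (1 in)/d, so U_p = 27.4 × 1/0.7997 = 34.3 cfs.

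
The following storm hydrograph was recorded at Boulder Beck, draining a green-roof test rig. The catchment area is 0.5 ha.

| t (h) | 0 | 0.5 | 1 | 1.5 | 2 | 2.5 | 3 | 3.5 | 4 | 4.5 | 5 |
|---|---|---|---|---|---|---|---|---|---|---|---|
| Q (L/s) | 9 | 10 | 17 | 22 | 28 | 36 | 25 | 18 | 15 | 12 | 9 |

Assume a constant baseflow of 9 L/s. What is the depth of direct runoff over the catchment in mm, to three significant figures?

d ≈ 36.7 mm

Direct runoff: 0.0, 1.0, 8.0, 13.0, 19.0, 27.0, 16.0, 9.0, 6.0, 3.0, 0.0 L/s; ΣQ_DR = 102.0 L/s.
V = ΣQ_DR · Δt = 102.0 × 1800 s = 1.836 × 10^5 L.
Over A = 0.5 ha, depth = V / A = 36.7 mm.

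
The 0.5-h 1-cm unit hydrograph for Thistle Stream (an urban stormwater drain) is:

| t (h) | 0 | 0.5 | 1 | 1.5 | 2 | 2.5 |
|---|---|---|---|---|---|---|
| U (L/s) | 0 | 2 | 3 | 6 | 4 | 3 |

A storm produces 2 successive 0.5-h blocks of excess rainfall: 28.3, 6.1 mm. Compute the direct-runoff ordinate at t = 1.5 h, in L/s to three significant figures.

Q ≈ 18.8 L/s

By discrete convolution, Q_j = Σ (P_i / 10 mm) · U_{j−i}.
At t = 1.5 h (j=3): Q = (28.3/10)·6 + (6.1/10)·3 = 18.8 L/s.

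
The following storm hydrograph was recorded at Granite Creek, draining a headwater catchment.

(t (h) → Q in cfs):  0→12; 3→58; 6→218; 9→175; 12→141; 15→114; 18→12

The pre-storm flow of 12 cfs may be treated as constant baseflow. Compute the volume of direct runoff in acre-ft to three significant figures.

Direct-runoff ordinates (Q − Q_b): 0.0, 46.0, 206.0, 163.0, 129.0, 102.0, 0.0 cfs.
ΣQ_DR = 646.0 cfs.
With Δt = 3 h = 10800 s, V = ΣQ_DR · Δt = 646.0 × 10800 = 6.98 × 10^6 ft³ = 160 acre-ft.

V ≈ 160 acre-ft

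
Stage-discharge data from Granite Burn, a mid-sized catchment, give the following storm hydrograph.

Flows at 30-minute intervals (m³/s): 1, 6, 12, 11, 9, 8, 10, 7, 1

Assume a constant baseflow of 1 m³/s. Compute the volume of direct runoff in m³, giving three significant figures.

V ≈ 1.01 × 10^5 m³

Direct-runoff ordinates (Q − Q_b): 0.0, 5.0, 11.0, 10.0, 8.0, 7.0, 9.0, 6.0, 0.0 m³/s.
ΣQ_DR = 56.00 m³/s.
With Δt = 0.5 h = 1800 s, V = ΣQ_DR · Δt = 56.00 × 1800 = 1.01 × 10^5 m³.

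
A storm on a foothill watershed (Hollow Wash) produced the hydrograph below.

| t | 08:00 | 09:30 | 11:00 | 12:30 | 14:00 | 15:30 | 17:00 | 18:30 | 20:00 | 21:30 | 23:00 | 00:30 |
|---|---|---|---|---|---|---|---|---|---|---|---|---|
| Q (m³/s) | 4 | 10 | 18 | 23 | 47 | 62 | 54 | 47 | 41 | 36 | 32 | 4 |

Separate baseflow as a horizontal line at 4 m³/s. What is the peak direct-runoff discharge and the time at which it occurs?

Q_p = 58.0 m³/s at t = 15:30

Subtracting baseflow gives direct-runoff ordinates: 0.0, 6.0, 14.0, 19.0, 43.0, 58.0, 50.0, 43.0, 37.0, 32.0, 28.0, 0.0 m³/s.
The maximum is 58.0 m³/s, occurring at the reading for t = 15:30.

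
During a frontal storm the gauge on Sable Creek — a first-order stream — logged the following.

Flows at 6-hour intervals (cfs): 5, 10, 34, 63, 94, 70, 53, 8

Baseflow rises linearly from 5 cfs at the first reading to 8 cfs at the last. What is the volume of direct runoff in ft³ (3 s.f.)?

V ≈ 6.16 × 10^6 ft³

Direct-runoff ordinates (Q − Q_b): 0.00, 4.57, 28.14, 56.71, 87.29, 62.86, 45.43, 0.00 cfs.
ΣQ_DR = 285.0 cfs.
With Δt = 6 h = 21600 s, V = ΣQ_DR · Δt = 285.0 × 21600 = 6.16 × 10^6 ft³.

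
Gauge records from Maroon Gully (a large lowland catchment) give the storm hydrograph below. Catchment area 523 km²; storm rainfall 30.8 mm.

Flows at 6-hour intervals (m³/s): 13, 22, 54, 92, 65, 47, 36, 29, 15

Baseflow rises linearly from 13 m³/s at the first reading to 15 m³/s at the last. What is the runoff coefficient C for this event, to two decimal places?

C ≈ 0.33

ΣQ_DR = 247.0 m³/s; V = ΣQ_DR·Δt = 5.335 × 10^6 m³.
Runoff depth d = V / A = 10.20 mm.
C = d / P = 10.20 / 30.8 = 0.33.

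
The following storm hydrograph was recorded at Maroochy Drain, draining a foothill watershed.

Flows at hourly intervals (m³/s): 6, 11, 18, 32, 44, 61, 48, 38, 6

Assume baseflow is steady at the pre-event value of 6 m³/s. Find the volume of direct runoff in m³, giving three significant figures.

V ≈ 7.56 × 10^5 m³

Direct-runoff ordinates (Q − Q_b): 0.0, 5.0, 12.0, 26.0, 38.0, 55.0, 42.0, 32.0, 0.0 m³/s.
ΣQ_DR = 210.0 m³/s.
With Δt = 1 h = 3600 s, V = ΣQ_DR · Δt = 210.0 × 3600 = 7.56 × 10^5 m³.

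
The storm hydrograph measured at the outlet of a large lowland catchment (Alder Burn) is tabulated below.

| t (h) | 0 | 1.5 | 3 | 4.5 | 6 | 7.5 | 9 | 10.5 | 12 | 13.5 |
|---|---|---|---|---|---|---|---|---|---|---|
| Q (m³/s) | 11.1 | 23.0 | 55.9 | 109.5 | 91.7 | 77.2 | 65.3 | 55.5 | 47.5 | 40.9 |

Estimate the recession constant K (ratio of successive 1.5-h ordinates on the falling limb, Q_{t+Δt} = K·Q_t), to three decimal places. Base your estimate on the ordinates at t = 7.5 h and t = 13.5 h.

K ≈ 0.853

Using the recession-limb readings at t = 7.5 h and t = 13.5 h: Q falls from 77.2 to 40.9 m³/s over 4 intervals.
K = (Q₂/Q₁)^(1/4) = (40.9/77.2)^(1/4) = 0.853.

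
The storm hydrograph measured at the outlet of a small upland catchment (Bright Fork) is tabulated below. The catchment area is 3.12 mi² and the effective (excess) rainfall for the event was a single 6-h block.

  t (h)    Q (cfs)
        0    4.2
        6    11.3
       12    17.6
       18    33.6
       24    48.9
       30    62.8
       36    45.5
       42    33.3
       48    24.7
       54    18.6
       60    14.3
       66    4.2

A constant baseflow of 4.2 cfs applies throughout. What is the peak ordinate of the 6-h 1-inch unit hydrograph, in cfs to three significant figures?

U_p ≈ 73.2 cfs

Direct runoff: 0.0, 7.1, 13.4, 29.4, 44.7, 58.6, 41.3, 29.1, 20.5, 14.4, 10.1, 0.0 cfs; ΣQ_DR = 268.6 cfs, peak = 58.6 cfs.
Runoff depth d = ΣQ_DR·Δt / A = 268.6 × 21600 / (3.12 mi²) = 0.8004 in.
The 1-inch UH is the DRH scaled by (1 in)/d, so U_p = 58.6 × 1/0.8004 = 73.2 cfs.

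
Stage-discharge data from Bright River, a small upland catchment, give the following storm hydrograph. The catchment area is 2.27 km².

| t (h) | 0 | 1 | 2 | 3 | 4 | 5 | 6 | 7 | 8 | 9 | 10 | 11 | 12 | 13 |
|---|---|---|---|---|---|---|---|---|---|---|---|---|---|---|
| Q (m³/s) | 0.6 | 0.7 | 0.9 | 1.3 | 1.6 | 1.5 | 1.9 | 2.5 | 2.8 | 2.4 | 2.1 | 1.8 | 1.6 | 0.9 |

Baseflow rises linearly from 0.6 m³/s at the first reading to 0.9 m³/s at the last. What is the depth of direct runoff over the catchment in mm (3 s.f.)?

d ≈ 19.2 mm

Direct runoff: 0.00, 0.08, 0.25, 0.63, 0.91, 0.78, 1.16, 1.74, 2.02, 1.59, 1.27, 0.95, 0.72, 0.00 m³/s; ΣQ_DR = 12.10 m³/s.
V = ΣQ_DR · Δt = 12.10 × 3600 s = 43560 m³.
Over A = 2.27 km², depth = V / A = 19.2 mm.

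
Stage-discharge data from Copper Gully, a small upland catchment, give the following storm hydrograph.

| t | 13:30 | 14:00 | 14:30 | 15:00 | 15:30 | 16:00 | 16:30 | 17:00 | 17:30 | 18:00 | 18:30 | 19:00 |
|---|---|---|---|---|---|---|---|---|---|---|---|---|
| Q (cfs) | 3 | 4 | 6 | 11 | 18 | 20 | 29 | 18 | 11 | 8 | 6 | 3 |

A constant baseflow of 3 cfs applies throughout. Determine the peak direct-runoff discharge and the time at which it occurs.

Q_p = 26.0 cfs at t = 16:30

Subtracting baseflow gives direct-runoff ordinates: 0.0, 1.0, 3.0, 8.0, 15.0, 17.0, 26.0, 15.0, 8.0, 5.0, 3.0, 0.0 cfs.
The maximum is 26.0 cfs, occurring at the reading for t = 16:30.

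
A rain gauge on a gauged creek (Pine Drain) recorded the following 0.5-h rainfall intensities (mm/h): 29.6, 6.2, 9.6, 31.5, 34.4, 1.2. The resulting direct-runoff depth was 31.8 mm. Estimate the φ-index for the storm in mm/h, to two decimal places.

φ ≈ 10.63 mm/h

Only the 3 blocks with intensity above φ contribute runoff: 29.6, 31.5, 34.4 mm/h.
Σ(I−φ)·Δt = d  ⇒  (29.6+31.5+34.4 − 3φ)·0.5 = 31.8
φ = (95.50 − 31.8/0.5) / 3 = 10.63 mm/h.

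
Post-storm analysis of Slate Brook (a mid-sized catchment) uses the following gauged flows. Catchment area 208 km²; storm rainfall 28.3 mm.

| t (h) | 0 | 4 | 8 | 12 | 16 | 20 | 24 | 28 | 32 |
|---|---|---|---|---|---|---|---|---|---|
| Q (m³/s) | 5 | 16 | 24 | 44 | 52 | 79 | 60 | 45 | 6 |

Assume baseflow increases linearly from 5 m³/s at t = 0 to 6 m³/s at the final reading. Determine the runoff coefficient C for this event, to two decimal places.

ΣQ_DR = 281.5 m³/s; V = ΣQ_DR·Δt = 4.054 × 10^6 m³.
Runoff depth d = V / A = 19.49 mm.
C = d / P = 19.49 / 28.3 = 0.69.

C ≈ 0.69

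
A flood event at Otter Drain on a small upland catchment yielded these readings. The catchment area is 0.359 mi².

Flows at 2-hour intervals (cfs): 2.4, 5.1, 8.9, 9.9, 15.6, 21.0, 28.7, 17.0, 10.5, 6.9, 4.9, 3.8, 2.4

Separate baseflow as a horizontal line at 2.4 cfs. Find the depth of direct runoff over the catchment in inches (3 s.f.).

Direct runoff: 0.0, 2.7, 6.5, 7.5, 13.2, 18.6, 26.3, 14.6, 8.1, 4.5, 2.5, 1.4, 0.0 cfs; ΣQ_DR = 105.9 cfs.
V = ΣQ_DR · Δt = 105.9 × 7200 s = 7.625 × 10^5 ft³.
Over A = 0.359 mi², depth = V / A = 0.914 in.

d ≈ 0.914 in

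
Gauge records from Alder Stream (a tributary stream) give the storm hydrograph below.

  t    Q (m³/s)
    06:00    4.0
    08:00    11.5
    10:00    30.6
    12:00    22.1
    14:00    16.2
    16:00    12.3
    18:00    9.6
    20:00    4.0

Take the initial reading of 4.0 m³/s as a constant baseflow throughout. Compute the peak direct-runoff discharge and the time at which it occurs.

Subtracting baseflow gives direct-runoff ordinates: 0.0, 7.5, 26.6, 18.1, 12.2, 8.3, 5.6, 0.0 m³/s.
The maximum is 26.6 m³/s, occurring at the reading for t = 10:00.

Q_p = 26.6 m³/s at t = 10:00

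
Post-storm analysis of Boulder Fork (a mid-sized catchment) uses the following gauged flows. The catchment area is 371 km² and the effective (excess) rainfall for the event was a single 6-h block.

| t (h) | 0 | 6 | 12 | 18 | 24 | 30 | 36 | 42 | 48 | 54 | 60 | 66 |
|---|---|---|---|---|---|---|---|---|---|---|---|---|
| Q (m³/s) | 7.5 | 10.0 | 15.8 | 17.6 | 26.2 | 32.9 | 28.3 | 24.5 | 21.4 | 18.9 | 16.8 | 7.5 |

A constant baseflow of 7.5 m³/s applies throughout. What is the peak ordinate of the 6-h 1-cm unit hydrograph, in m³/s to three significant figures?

Direct runoff: 0.0, 2.5, 8.3, 10.1, 18.7, 25.4, 20.8, 17.0, 13.9, 11.4, 9.3, 0.0 m³/s; ΣQ_DR = 137.4 m³/s, peak = 25.4 m³/s.
Runoff depth d = ΣQ_DR·Δt / A = 137.4 × 21600 / (371 km²) = 8.000 mm.
The 1-cm UH is the DRH scaled by (10 mm)/d, so U_p = 25.4 × 10/8.000 = 31.8 m³/s.

U_p ≈ 31.8 m³/s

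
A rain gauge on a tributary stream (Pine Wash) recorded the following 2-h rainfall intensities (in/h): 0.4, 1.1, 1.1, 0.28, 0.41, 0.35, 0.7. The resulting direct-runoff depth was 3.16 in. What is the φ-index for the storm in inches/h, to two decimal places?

Only the 3 blocks with intensity above φ contribute runoff: 1.1, 1.1, 0.7 in/h.
Σ(I−φ)·Δt = d  ⇒  (1.1+1.1+0.7 − 3φ)·2 = 3.16
φ = (2.900 − 3.16/2) / 3 = 0.44 in/h.

φ ≈ 0.44 in/h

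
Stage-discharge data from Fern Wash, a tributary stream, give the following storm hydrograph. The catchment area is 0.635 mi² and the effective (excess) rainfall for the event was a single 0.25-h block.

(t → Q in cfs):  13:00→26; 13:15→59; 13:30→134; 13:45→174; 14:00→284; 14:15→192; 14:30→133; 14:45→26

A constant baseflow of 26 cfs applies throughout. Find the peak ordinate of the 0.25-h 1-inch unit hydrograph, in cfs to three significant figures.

U_p ≈ 516 cfs

Direct runoff: 0.0, 33.0, 108.0, 148.0, 258.0, 166.0, 107.0, 0.0 cfs; ΣQ_DR = 820.0 cfs, peak = 258.0 cfs.
Runoff depth d = ΣQ_DR·Δt / A = 820.0 × 900 / (0.635 mi²) = 0.5003 in.
The 1-inch UH is the DRH scaled by (1 in)/d, so U_p = 258.0 × 1/0.5003 = 516 cfs.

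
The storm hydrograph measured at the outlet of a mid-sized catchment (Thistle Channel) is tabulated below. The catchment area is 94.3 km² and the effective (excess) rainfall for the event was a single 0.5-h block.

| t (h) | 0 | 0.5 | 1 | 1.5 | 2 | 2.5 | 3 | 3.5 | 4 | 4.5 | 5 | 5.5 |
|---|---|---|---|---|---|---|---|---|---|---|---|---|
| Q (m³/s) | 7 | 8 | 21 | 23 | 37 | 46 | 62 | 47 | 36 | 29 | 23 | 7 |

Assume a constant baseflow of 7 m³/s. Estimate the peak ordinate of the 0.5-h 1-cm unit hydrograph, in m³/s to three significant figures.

Direct runoff: 0.0, 1.0, 14.0, 16.0, 30.0, 39.0, 55.0, 40.0, 29.0, 22.0, 16.0, 0.0 m³/s; ΣQ_DR = 262.0 m³/s, peak = 55.0 m³/s.
Runoff depth d = ΣQ_DR·Δt / A = 262.0 × 1800 / (94.3 km²) = 5.001 mm.
The 1-cm UH is the DRH scaled by (10 mm)/d, so U_p = 55.0 × 10/5.001 = 110 m³/s.

U_p ≈ 110 m³/s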